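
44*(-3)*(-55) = 7260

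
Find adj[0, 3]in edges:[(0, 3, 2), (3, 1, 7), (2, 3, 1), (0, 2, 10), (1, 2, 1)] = 2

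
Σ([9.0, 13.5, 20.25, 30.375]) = 73.125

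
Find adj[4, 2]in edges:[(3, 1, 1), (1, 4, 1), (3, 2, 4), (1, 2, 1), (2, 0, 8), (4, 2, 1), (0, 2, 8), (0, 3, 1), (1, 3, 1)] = 1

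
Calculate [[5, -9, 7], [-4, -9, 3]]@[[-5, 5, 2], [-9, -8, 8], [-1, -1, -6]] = C[0][0] = (5)*(-5) + (-9)*(-9) + (7)*(-1) = 49
C[0][1] = (5)*(5) + (-9)*(-8) + (7)*(-1) = 90
C[0][2] = (5)*(2) + (-9)*(8) + (7)*(-6) = -104
C[1][0] = (-4)*(-5) + (-9)*(-9) + (3)*(-1) = 98
C[1][1] = (-4)*(5) + (-9)*(-8) + (3)*(-1) = 49
C[1][2] = (-4)*(2) + (-9)*(8) + (3)*(-6) = -98
= [[49, 90, -104], [98, 49, -98]]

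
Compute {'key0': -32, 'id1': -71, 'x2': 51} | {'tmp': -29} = {'key0': -32, 'id1': -71, 'x2': 51, 'tmp': -29}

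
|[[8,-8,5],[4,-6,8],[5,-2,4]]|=-146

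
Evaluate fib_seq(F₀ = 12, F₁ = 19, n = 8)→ [12, 19, 31, 50, 81, 131, 212, 343]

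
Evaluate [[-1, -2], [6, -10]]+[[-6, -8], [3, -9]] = [[-7, -10], [9, -19]]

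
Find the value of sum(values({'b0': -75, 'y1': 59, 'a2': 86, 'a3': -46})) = 24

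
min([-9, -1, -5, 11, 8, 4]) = -9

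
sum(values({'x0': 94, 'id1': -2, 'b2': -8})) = 94 + (-2) + (-8)
= 84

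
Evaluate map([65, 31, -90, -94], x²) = [4225, 961, 8100, 8836]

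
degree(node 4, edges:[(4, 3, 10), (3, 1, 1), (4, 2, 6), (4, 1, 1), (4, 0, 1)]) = incident: (4,3), (4,2), (4,1), (4,0)
= 4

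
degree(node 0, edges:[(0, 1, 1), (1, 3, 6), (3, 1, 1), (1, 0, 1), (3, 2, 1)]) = incident: (0,1), (1,0)
= 2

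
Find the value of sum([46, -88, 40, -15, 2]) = -15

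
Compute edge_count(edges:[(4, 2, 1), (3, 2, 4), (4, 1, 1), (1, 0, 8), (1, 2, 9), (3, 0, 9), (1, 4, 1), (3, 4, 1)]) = 8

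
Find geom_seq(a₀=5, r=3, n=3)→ [5, 15, 45]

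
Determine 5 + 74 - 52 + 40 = 67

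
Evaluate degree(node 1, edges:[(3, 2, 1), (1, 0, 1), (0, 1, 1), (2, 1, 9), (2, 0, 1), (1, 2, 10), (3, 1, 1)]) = incident: (1,0), (0,1), (2,1), (1,2), (3,1)
= 5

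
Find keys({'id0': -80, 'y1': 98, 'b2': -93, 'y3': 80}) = ['id0', 'y1', 'b2', 'y3']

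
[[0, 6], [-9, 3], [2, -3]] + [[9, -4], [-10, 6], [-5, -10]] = [[9, 2], [-19, 9], [-3, -13]]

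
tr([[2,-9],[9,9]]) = 11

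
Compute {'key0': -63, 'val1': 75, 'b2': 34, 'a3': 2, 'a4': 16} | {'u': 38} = {'key0': -63, 'val1': 75, 'b2': 34, 'a3': 2, 'a4': 16, 'u': 38}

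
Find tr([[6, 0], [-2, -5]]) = 1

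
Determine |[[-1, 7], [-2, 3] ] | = 11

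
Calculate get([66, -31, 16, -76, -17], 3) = -76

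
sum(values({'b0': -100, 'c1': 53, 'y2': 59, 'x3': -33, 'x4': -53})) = -74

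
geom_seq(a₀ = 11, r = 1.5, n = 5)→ a_0 = 11*1.5^0 = 11.0
a_1 = 11*1.5^1 = 16.5
a_2 = 11*1.5^2 = 24.75
...
= [11.0, 16.5, 24.75, 37.125, 55.6875]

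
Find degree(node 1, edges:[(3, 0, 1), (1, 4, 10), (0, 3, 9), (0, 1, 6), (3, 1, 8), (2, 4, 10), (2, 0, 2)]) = 3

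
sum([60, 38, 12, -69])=60 + 38 + 12 + (-69)
= 41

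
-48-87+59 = -76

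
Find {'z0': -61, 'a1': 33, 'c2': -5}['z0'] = -61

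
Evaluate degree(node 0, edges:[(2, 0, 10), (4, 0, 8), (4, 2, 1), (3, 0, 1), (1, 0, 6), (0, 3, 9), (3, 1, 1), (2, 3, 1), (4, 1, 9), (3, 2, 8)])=incident: (2,0), (4,0), (3,0), (1,0), (0,3)
= 5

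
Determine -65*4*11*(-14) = 40040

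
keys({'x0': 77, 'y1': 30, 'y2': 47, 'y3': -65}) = ['x0', 'y1', 'y2', 'y3']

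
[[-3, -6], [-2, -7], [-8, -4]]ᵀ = [[-3, -2, -8], [-6, -7, -4]]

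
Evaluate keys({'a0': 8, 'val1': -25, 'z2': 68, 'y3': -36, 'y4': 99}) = ['a0', 'val1', 'z2', 'y3', 'y4']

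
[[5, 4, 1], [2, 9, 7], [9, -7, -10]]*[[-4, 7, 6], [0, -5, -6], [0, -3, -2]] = [[-20, 12, 4], [-8, -52, -56], [-36, 128, 116]]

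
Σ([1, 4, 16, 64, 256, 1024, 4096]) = 5461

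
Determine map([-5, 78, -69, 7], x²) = (-5)²=25, (78)²=6084, (-69)²=4761, (7)²=49
= [25, 6084, 4761, 49]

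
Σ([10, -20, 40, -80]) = -50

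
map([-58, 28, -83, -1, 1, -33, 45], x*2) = [-116, 56, -166, -2, 2, -66, 90]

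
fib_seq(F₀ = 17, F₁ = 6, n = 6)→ F_2 = F_1 + F_0 = 23
F_3 = F_2 + F_1 = 29
F_4 = F_3 + F_2 = 52
...
= [17, 6, 23, 29, 52, 81]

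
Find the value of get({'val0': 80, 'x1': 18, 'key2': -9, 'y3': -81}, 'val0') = 80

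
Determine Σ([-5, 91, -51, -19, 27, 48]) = (-5) + 91 + (-51) + (-19) + 27 + 48
= 91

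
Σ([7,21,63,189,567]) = 7 + 21 + 63 + 189 + 567
= 847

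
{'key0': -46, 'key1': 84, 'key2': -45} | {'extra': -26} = {'key0': -46, 'key1': 84, 'key2': -45, 'extra': -26}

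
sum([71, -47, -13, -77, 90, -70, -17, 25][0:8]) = -38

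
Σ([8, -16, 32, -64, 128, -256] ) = 8 + -16 + 32 + -64 + 128 + -256
= -168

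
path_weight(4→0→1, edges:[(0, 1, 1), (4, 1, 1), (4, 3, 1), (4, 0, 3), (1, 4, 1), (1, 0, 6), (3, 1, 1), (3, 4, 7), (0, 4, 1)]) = 4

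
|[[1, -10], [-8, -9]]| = (1)*(-9) - (-10)*(-8)
= -89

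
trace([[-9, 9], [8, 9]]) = diagonal: (-9) + 9
= 0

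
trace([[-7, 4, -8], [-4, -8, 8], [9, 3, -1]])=diagonal: (-7) + (-8) + (-1)
= -16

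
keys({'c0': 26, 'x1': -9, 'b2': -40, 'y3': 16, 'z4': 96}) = ['c0', 'x1', 'b2', 'y3', 'z4']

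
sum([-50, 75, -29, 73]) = 69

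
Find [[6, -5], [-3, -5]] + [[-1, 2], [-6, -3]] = [[5, -3], [-9, -8]]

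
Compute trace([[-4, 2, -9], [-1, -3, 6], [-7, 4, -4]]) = diagonal: (-4) + (-3) + (-4)
= -11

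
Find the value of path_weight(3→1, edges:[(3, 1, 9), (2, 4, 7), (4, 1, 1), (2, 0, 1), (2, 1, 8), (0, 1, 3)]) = w(3→1)=9
= 9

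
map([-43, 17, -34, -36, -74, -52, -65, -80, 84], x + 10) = -43+10=-33, 17+10=27, -34+10=-24, -36+10=-26, -74+10=-64, -52+10=-42, -65+10=-55, -80+10=-70, 84+10=94
= [-33, 27, -24, -26, -64, -42, -55, -70, 94]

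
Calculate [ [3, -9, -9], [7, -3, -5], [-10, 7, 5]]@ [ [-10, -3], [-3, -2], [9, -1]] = C[0][0] = (3)*(-10) + (-9)*(-3) + (-9)*(9) = -84
C[0][1] = (3)*(-3) + (-9)*(-2) + (-9)*(-1) = 18
C[1][0] = (7)*(-10) + (-3)*(-3) + (-5)*(9) = -106
C[1][1] = (7)*(-3) + (-3)*(-2) + (-5)*(-1) = -10
C[2][0] = (-10)*(-10) + (7)*(-3) + (5)*(9) = 124
C[2][1] = (-10)*(-3) + (7)*(-2) + (5)*(-1) = 11
= [[-84, 18], [-106, -10], [124, 11]]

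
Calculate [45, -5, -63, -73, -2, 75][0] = 45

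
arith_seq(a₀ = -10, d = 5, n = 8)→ [-10, -5, 0, 5, 10, 15, 20, 25]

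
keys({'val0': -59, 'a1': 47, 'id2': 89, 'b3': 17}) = ['val0', 'a1', 'id2', 'b3']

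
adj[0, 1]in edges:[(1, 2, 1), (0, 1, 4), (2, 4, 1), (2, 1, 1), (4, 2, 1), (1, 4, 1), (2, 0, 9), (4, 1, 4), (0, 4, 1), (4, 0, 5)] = 4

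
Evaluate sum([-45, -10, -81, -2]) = (-45) + (-10) + (-81) + (-2)
= -138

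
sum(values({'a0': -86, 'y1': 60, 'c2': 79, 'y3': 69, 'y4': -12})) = (-86) + 60 + 79 + 69 + (-12)
= 110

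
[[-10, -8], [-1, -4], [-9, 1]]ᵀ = [[-10, -1, -9], [-8, -4, 1]]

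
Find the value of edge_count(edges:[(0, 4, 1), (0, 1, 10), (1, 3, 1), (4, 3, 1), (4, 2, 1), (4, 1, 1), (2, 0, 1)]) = 7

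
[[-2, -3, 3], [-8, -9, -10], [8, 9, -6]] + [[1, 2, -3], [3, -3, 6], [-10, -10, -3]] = [[-1, -1, 0], [-5, -12, -4], [-2, -1, -9]]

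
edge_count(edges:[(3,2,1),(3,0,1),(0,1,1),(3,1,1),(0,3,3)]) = 5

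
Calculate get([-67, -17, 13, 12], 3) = 12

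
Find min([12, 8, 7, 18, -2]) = -2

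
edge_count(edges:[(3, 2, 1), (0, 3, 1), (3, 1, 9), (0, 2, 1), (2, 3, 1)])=5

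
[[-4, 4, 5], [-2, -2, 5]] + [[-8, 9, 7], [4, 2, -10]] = [[-12, 13, 12], [2, 0, -5]]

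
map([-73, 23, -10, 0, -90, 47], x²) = (-73)²=5329, (23)²=529, (-10)²=100, (0)²=0, (-90)²=8100, (47)²=2209
= [5329, 529, 100, 0, 8100, 2209]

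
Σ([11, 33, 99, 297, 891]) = 1331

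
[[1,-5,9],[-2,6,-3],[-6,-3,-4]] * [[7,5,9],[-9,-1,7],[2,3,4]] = C[0][0] = (1)*(7) + (-5)*(-9) + (9)*(2) = 70
C[0][1] = (1)*(5) + (-5)*(-1) + (9)*(3) = 37
C[0][2] = (1)*(9) + (-5)*(7) + (9)*(4) = 10
C[1][0] = (-2)*(7) + (6)*(-9) + (-3)*(2) = -74
C[1][1] = (-2)*(5) + (6)*(-1) + (-3)*(3) = -25
C[1][2] = (-2)*(9) + (6)*(7) + (-3)*(4) = 12
... (3 more cells)
= [[70, 37, 10], [-74, -25, 12], [-23, -39, -91]]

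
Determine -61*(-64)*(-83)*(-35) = 11341120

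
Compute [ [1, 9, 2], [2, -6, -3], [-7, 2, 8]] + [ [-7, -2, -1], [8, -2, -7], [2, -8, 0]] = [[-6, 7, 1], [10, -8, -10], [-5, -6, 8]]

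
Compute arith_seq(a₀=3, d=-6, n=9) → a_0 = 3 + 0*-6 = 3
a_1 = 3 + 1*-6 = -3
a_2 = 3 + 2*-6 = -9
...
= [3, -3, -9, -15, -21, -27, -33, -39, -45]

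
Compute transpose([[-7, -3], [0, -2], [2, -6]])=[[-7, 0, 2], [-3, -2, -6]]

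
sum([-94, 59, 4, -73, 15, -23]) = -112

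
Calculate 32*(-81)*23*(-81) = 4828896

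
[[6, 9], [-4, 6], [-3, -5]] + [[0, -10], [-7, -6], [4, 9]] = [[6, -1], [-11, 0], [1, 4]]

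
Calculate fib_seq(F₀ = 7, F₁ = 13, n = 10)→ F_2 = F_1 + F_0 = 20
F_3 = F_2 + F_1 = 33
F_4 = F_3 + F_2 = 53
...
= [7, 13, 20, 33, 53, 86, 139, 225, 364, 589]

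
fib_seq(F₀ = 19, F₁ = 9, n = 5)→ F_2 = F_1 + F_0 = 28
F_3 = F_2 + F_1 = 37
F_4 = F_3 + F_2 = 65
= [19, 9, 28, 37, 65]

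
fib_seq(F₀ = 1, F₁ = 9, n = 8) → F_2 = F_1 + F_0 = 10
F_3 = F_2 + F_1 = 19
F_4 = F_3 + F_2 = 29
...
= [1, 9, 10, 19, 29, 48, 77, 125]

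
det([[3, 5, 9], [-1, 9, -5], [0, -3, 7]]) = (1)*(3)*det([[9, -5], [-3, 7]]) + (-1)*(5)*det([[-1, -5], [0, 7]]) + (1)*(9)*det([[-1, 9], [0, -3]])
= 144 + 35 + 27
= 206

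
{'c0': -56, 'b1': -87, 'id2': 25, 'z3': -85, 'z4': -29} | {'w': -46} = {'c0': -56, 'b1': -87, 'id2': 25, 'z3': -85, 'z4': -29, 'w': -46}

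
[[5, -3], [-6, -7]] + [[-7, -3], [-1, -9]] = [[-2, -6], [-7, -16]]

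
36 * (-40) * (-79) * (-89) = -10124640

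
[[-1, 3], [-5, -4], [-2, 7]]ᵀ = [[-1, -5, -2], [3, -4, 7]]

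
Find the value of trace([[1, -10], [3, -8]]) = -7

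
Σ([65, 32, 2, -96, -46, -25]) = 65 + 32 + 2 + (-96) + (-46) + (-25)
= -68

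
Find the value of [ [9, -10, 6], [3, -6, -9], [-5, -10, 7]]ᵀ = [[9, 3, -5], [-10, -6, -10], [6, -9, 7]]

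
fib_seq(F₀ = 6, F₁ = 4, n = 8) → F_2 = F_1 + F_0 = 10
F_3 = F_2 + F_1 = 14
F_4 = F_3 + F_2 = 24
...
= [6, 4, 10, 14, 24, 38, 62, 100]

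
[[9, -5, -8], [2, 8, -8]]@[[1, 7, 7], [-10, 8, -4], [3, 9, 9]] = [[35, -49, 11], [-102, 6, -90]]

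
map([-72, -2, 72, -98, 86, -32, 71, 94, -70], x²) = [5184, 4, 5184, 9604, 7396, 1024, 5041, 8836, 4900]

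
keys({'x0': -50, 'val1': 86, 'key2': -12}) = ['x0', 'val1', 'key2']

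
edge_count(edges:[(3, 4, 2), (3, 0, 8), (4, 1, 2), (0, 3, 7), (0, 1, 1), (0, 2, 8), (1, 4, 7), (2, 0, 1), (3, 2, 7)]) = 9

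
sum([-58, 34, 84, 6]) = (-58) + 34 + 84 + 6
= 66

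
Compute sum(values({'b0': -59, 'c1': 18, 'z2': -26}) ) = (-59) + 18 + (-26)
= -67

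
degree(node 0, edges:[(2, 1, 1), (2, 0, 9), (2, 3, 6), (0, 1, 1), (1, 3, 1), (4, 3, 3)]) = 2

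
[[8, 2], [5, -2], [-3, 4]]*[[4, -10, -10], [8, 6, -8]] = C[0][0] = (8)*(4) + (2)*(8) = 48
C[0][1] = (8)*(-10) + (2)*(6) = -68
C[0][2] = (8)*(-10) + (2)*(-8) = -96
C[1][0] = (5)*(4) + (-2)*(8) = 4
C[1][1] = (5)*(-10) + (-2)*(6) = -62
C[1][2] = (5)*(-10) + (-2)*(-8) = -34
... (3 more cells)
= [[48, -68, -96], [4, -62, -34], [20, 54, -2]]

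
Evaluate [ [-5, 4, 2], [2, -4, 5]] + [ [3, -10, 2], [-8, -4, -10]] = [[-2, -6, 4], [-6, -8, -5]]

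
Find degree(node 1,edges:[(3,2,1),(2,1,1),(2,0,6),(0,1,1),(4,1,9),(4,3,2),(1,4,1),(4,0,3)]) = incident: (2,1), (0,1), (4,1), (1,4)
= 4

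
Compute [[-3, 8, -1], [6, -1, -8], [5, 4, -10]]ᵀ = [[-3, 6, 5], [8, -1, 4], [-1, -8, -10]]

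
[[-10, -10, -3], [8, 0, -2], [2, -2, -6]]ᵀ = [[-10, 8, 2], [-10, 0, -2], [-3, -2, -6]]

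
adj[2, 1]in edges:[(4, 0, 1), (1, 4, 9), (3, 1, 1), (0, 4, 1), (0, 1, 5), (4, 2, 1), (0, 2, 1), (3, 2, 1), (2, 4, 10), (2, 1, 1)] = 1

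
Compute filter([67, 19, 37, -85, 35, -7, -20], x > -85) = keep x where x > -85: 67✓, 19✓, 37✓, -85✗, 35✓, -7✓, -20✓
= [67, 19, 37, 35, -7, -20]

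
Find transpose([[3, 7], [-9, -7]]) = [[3, -9], [7, -7]]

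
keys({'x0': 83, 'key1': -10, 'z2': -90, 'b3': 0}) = ['x0', 'key1', 'z2', 'b3']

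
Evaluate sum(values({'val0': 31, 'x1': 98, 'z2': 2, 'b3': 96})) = 227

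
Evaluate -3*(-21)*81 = 5103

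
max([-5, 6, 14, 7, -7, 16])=16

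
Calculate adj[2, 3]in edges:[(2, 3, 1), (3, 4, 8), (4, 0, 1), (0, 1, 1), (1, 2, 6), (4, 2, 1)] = 1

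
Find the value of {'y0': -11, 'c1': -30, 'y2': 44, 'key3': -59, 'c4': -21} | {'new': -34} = {'y0': -11, 'c1': -30, 'y2': 44, 'key3': -59, 'c4': -21, 'new': -34}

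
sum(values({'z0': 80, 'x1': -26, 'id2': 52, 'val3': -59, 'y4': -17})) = 80 + (-26) + 52 + (-59) + (-17)
= 30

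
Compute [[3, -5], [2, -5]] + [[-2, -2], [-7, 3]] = [[1, -7], [-5, -2]]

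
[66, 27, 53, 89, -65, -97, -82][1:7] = [27, 53, 89, -65, -97, -82]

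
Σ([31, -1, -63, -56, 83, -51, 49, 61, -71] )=-18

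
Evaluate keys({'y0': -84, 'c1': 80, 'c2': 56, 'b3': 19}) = ['y0', 'c1', 'c2', 'b3']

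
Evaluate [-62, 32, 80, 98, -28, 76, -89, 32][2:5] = [80, 98, -28]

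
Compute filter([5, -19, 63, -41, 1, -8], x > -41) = keep x where x > -41: 5✓, -19✓, 63✓, -41✗, 1✓, -8✓
= [5, -19, 63, 1, -8]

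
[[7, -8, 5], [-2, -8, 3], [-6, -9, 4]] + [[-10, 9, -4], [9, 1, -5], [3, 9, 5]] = [[-3, 1, 1], [7, -7, -2], [-3, 0, 9]]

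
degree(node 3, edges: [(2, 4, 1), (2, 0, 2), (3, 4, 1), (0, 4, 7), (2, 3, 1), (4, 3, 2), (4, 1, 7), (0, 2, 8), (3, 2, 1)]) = 4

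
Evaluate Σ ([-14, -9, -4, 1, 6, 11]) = -9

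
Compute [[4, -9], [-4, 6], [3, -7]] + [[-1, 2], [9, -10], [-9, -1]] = [[3, -7], [5, -4], [-6, -8]]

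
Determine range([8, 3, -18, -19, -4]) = 27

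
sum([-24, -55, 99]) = 20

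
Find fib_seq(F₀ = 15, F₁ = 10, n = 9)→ F_2 = F_1 + F_0 = 25
F_3 = F_2 + F_1 = 35
F_4 = F_3 + F_2 = 60
...
= [15, 10, 25, 35, 60, 95, 155, 250, 405]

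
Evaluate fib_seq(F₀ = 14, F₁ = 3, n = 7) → F_2 = F_1 + F_0 = 17
F_3 = F_2 + F_1 = 20
F_4 = F_3 + F_2 = 37
...
= [14, 3, 17, 20, 37, 57, 94]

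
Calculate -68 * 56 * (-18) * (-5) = -342720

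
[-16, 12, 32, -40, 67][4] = 67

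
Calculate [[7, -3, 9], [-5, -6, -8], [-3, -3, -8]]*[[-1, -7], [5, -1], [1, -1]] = [[-13, -55], [-33, 49], [-20, 32]]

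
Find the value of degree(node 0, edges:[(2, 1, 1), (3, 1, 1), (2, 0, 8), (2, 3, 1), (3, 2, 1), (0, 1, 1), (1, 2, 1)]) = incident: (2,0), (0,1)
= 2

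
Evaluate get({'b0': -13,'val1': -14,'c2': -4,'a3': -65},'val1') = -14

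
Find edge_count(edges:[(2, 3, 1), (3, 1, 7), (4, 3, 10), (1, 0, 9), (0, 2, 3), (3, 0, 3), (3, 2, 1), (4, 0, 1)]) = 8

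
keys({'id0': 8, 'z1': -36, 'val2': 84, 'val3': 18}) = ['id0', 'z1', 'val2', 'val3']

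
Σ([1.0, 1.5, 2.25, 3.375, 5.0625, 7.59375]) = 20.78125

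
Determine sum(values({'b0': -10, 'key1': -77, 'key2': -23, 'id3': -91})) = (-10) + (-77) + (-23) + (-91)
= -201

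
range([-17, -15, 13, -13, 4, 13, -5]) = 30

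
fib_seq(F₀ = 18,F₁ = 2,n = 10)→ [18, 2, 20, 22, 42, 64, 106, 170, 276, 446]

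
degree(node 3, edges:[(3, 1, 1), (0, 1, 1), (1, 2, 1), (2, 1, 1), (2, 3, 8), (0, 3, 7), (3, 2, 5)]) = incident: (3,1), (2,3), (0,3), (3,2)
= 4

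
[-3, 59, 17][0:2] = [-3, 59]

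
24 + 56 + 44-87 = 37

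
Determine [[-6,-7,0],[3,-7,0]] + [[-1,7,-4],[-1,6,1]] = [[-7, 0, -4], [2, -1, 1]]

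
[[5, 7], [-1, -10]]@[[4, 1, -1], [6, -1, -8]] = [[62, -2, -61], [-64, 9, 81]]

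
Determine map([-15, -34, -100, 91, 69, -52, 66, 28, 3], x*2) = [-30, -68, -200, 182, 138, -104, 132, 56, 6]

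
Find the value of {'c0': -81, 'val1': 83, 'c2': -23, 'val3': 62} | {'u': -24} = {'c0': -81, 'val1': 83, 'c2': -23, 'val3': 62, 'u': -24}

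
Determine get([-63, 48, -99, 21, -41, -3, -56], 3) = 21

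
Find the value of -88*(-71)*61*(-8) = -3049024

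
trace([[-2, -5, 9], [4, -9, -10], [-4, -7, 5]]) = -6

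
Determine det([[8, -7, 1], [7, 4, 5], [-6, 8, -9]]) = (1)*(8)*det([[4, 5], [8, -9]]) + (-1)*(-7)*det([[7, 5], [-6, -9]]) + (1)*(1)*det([[7, 4], [-6, 8]])
= -608 + -231 + 80
= -759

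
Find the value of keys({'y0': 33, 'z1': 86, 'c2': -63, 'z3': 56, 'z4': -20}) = ['y0', 'z1', 'c2', 'z3', 'z4']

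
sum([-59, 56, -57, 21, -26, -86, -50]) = -201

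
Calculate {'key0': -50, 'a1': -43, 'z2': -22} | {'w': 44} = {'key0': -50, 'a1': -43, 'z2': -22, 'w': 44}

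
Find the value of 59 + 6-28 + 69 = 106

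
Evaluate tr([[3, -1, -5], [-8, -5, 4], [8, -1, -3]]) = -5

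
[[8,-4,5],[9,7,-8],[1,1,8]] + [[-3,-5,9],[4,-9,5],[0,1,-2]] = [[5, -9, 14], [13, -2, -3], [1, 2, 6]]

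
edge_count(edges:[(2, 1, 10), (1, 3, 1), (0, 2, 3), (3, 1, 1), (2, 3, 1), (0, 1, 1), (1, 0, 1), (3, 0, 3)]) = 8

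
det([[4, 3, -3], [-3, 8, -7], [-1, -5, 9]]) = 181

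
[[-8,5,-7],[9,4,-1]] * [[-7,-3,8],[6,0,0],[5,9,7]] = C[0][0] = (-8)*(-7) + (5)*(6) + (-7)*(5) = 51
C[0][1] = (-8)*(-3) + (5)*(0) + (-7)*(9) = -39
C[0][2] = (-8)*(8) + (5)*(0) + (-7)*(7) = -113
C[1][0] = (9)*(-7) + (4)*(6) + (-1)*(5) = -44
C[1][1] = (9)*(-3) + (4)*(0) + (-1)*(9) = -36
C[1][2] = (9)*(8) + (4)*(0) + (-1)*(7) = 65
= [[51, -39, -113], [-44, -36, 65]]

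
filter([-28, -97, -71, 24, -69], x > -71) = keep x where x > -71: -28✓, -97✗, -71✗, 24✓, -69✓
= [-28, 24, -69]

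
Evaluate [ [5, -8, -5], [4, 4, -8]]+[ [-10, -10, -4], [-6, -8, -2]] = [[-5, -18, -9], [-2, -4, -10]]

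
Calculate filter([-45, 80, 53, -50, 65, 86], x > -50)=keep x where x > -50: -45✓, 80✓, 53✓, -50✗, 65✓, 86✓
= [-45, 80, 53, 65, 86]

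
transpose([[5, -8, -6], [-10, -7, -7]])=[[5, -10], [-8, -7], [-6, -7]]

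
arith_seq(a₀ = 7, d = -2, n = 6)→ a_0 = 7 + 0*-2 = 7
a_1 = 7 + 1*-2 = 5
a_2 = 7 + 2*-2 = 3
...
= [7, 5, 3, 1, -1, -3]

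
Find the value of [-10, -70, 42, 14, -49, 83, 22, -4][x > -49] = [-10, 42, 14, 83, 22, -4]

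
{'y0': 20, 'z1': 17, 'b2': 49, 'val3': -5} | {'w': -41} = {'y0': 20, 'z1': 17, 'b2': 49, 'val3': -5, 'w': -41}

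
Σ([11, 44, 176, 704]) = 11 + 44 + 176 + 704
= 935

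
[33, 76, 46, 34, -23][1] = 76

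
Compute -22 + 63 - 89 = -48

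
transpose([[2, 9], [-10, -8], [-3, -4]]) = [[2, -10, -3], [9, -8, -4]]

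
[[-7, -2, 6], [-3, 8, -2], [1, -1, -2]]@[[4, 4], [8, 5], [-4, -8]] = C[0][0] = (-7)*(4) + (-2)*(8) + (6)*(-4) = -68
C[0][1] = (-7)*(4) + (-2)*(5) + (6)*(-8) = -86
C[1][0] = (-3)*(4) + (8)*(8) + (-2)*(-4) = 60
C[1][1] = (-3)*(4) + (8)*(5) + (-2)*(-8) = 44
C[2][0] = (1)*(4) + (-1)*(8) + (-2)*(-4) = 4
C[2][1] = (1)*(4) + (-1)*(5) + (-2)*(-8) = 15
= [[-68, -86], [60, 44], [4, 15]]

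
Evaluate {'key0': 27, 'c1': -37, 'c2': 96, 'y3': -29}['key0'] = 27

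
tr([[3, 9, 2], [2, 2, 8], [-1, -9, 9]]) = 14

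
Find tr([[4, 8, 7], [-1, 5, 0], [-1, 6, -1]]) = diagonal: 4 + 5 + (-1)
= 8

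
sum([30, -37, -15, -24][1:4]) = -76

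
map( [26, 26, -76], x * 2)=26*2=52, 26*2=52, -76*2=-152
= [52, 52, -152]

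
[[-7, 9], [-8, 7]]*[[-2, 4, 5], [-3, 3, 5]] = [[-13, -1, 10], [-5, -11, -5]]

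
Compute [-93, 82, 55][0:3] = [-93, 82, 55]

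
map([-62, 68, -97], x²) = [3844, 4624, 9409]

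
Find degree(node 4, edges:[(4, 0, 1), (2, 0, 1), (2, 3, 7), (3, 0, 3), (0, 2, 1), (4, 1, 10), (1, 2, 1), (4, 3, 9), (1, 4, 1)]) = 4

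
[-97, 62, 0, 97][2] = 0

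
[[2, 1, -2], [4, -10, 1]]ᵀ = [[2, 4], [1, -10], [-2, 1]]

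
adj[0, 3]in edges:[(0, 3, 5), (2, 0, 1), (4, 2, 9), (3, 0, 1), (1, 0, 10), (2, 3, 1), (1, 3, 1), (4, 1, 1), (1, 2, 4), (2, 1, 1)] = 5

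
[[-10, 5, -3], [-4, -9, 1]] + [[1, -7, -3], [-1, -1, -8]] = [[-9, -2, -6], [-5, -10, -7]]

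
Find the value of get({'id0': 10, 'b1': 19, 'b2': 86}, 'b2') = 86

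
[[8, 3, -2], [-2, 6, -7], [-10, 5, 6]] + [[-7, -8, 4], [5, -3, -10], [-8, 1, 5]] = [[1, -5, 2], [3, 3, -17], [-18, 6, 11]]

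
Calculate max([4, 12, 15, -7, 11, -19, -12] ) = 15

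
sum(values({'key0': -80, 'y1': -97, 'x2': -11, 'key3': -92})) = -280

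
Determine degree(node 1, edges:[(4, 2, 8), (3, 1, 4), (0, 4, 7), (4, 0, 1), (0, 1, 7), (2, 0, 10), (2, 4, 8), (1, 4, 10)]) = incident: (3,1), (0,1), (1,4)
= 3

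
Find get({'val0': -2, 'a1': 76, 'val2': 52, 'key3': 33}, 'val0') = -2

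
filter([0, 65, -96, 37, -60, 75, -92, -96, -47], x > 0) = [65, 37, 75]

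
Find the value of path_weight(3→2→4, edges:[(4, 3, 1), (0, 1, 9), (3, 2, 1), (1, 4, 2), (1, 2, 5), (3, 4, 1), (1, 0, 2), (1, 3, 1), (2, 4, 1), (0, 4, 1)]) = w(3→2)=1 + w(2→4)=1
= 2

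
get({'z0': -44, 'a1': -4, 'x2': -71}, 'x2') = -71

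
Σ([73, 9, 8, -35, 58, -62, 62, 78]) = 73 + 9 + 8 + (-35) + 58 + (-62) + 62 + 78
= 191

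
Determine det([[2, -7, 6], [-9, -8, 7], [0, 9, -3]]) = (1)*(2)*det([[-8, 7], [9, -3]]) + (-1)*(-7)*det([[-9, 7], [0, -3]]) + (1)*(6)*det([[-9, -8], [0, 9]])
= -78 + 189 + -486
= -375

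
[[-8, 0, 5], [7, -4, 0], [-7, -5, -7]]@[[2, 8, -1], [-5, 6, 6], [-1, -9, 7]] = [[-21, -109, 43], [34, 32, -31], [18, -23, -72]]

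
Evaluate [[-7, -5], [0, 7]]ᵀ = [[-7, 0], [-5, 7]]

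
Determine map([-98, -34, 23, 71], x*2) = [-196, -68, 46, 142]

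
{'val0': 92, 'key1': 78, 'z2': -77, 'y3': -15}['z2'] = -77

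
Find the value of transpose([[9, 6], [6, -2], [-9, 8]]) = [[9, 6, -9], [6, -2, 8]]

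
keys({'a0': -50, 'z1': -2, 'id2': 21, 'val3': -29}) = ['a0', 'z1', 'id2', 'val3']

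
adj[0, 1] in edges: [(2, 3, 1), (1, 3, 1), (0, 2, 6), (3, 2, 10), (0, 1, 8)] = 8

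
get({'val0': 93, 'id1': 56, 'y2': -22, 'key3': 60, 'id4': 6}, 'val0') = 93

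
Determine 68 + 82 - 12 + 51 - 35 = 154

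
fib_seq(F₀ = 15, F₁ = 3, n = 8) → [15, 3, 18, 21, 39, 60, 99, 159]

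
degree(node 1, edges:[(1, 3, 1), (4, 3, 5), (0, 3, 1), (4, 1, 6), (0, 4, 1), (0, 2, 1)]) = 2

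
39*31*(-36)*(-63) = 2742012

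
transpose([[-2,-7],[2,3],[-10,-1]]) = [[-2, 2, -10], [-7, 3, -1]]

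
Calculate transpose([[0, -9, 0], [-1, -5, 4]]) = [[0, -1], [-9, -5], [0, 4]]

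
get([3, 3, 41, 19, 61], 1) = 3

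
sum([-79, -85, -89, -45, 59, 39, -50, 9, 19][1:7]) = -171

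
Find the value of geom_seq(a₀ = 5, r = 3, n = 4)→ a_0 = 5*3^0 = 5
a_1 = 5*3^1 = 15
a_2 = 5*3^2 = 45
...
= [5, 15, 45, 135]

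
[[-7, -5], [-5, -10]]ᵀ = [[-7, -5], [-5, -10]]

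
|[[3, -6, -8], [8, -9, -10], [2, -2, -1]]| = 23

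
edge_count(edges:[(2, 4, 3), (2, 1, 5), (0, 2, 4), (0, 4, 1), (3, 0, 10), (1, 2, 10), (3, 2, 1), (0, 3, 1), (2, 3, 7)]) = 9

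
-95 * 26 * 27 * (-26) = 1733940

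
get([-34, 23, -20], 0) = -34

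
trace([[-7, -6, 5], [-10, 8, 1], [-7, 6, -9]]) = -8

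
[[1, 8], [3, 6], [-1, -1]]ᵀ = [[1, 3, -1], [8, 6, -1]]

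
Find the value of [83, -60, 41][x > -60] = keep x where x > -60: 83✓, -60✗, 41✓
= [83, 41]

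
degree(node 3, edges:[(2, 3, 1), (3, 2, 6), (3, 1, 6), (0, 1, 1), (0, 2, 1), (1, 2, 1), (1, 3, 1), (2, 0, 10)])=4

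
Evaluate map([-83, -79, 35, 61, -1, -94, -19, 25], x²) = [6889, 6241, 1225, 3721, 1, 8836, 361, 625]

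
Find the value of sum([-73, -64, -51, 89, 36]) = (-73) + (-64) + (-51) + 89 + 36
= -63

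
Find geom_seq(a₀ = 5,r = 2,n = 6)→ a_0 = 5*2^0 = 5
a_1 = 5*2^1 = 10
a_2 = 5*2^2 = 20
...
= [5, 10, 20, 40, 80, 160]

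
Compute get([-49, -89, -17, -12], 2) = -17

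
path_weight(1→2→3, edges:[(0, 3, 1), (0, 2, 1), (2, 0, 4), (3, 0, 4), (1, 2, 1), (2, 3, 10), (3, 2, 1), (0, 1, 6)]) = w(1→2)=1 + w(2→3)=10
= 11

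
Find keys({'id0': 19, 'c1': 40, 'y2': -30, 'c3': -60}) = ['id0', 'c1', 'y2', 'c3']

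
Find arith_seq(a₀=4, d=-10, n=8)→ [4, -6, -16, -26, -36, -46, -56, -66]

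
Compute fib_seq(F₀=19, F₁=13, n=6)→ [19, 13, 32, 45, 77, 122]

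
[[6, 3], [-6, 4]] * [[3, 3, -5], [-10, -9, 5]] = C[0][0] = (6)*(3) + (3)*(-10) = -12
C[0][1] = (6)*(3) + (3)*(-9) = -9
C[0][2] = (6)*(-5) + (3)*(5) = -15
C[1][0] = (-6)*(3) + (4)*(-10) = -58
C[1][1] = (-6)*(3) + (4)*(-9) = -54
C[1][2] = (-6)*(-5) + (4)*(5) = 50
= [[-12, -9, -15], [-58, -54, 50]]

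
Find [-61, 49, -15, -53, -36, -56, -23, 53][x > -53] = keep x where x > -53: -61✗, 49✓, -15✓, -53✗, -36✓, -56✗, -23✓, 53✓
= [49, -15, -36, -23, 53]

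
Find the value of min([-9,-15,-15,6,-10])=-15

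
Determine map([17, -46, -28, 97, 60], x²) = [289, 2116, 784, 9409, 3600]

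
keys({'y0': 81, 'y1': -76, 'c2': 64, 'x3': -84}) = ['y0', 'y1', 'c2', 'x3']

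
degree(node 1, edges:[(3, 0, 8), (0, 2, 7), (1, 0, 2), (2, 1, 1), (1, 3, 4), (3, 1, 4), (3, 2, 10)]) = 4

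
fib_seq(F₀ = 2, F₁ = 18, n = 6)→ [2, 18, 20, 38, 58, 96]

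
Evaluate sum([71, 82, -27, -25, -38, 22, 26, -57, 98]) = 152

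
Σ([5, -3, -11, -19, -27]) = -55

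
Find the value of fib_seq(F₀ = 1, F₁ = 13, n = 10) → F_2 = F_1 + F_0 = 14
F_3 = F_2 + F_1 = 27
F_4 = F_3 + F_2 = 41
...
= [1, 13, 14, 27, 41, 68, 109, 177, 286, 463]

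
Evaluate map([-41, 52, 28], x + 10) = -41+10=-31, 52+10=62, 28+10=38
= [-31, 62, 38]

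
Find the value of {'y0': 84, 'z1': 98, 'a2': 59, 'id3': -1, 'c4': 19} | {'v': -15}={'y0': 84, 'z1': 98, 'a2': 59, 'id3': -1, 'c4': 19, 'v': -15}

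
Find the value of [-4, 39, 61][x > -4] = [39, 61]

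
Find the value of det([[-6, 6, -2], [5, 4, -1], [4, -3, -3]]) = (1)*(-6)*det([[4, -1], [-3, -3]]) + (-1)*(6)*det([[5, -1], [4, -3]]) + (1)*(-2)*det([[5, 4], [4, -3]])
= 90 + 66 + 62
= 218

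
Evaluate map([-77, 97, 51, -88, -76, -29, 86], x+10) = -77+10=-67, 97+10=107, 51+10=61, -88+10=-78, -76+10=-66, -29+10=-19, 86+10=96
= [-67, 107, 61, -78, -66, -19, 96]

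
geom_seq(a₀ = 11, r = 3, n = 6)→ [11, 33, 99, 297, 891, 2673]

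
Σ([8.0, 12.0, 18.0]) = 8.0 + 12.0 + 18.0
= 38.0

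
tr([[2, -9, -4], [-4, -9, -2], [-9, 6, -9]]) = -16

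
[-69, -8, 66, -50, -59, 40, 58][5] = 40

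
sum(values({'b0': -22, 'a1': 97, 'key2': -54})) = 21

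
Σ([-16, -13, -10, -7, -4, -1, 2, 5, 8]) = -36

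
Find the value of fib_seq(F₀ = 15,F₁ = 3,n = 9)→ [15, 3, 18, 21, 39, 60, 99, 159, 258]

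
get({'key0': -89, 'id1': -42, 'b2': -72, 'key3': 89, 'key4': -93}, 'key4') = -93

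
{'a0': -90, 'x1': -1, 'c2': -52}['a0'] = -90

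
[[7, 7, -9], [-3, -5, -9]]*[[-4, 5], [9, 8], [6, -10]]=[[-19, 181], [-87, 35]]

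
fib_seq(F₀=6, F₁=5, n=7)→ [6, 5, 11, 16, 27, 43, 70]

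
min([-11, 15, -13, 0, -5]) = -13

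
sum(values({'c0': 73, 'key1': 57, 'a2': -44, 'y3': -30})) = 73 + 57 + (-44) + (-30)
= 56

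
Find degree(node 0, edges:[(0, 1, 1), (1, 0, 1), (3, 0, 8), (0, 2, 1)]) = incident: (0,1), (1,0), (3,0), (0,2)
= 4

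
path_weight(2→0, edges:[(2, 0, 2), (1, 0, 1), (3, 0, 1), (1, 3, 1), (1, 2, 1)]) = 2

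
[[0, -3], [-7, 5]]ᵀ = [[0, -7], [-3, 5]]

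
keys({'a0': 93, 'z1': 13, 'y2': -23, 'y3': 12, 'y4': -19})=['a0', 'z1', 'y2', 'y3', 'y4']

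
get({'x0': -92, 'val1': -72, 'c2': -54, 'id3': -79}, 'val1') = -72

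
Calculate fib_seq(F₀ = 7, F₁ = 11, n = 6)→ F_2 = F_1 + F_0 = 18
F_3 = F_2 + F_1 = 29
F_4 = F_3 + F_2 = 47
...
= [7, 11, 18, 29, 47, 76]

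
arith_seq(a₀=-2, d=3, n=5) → [-2, 1, 4, 7, 10]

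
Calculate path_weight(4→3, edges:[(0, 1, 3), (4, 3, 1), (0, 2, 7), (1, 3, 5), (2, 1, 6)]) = w(4→3)=1
= 1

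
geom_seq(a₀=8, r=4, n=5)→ [8, 32, 128, 512, 2048]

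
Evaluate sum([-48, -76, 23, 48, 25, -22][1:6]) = -2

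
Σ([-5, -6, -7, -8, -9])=(-5) + (-6) + (-7) + (-8) + (-9)
= -35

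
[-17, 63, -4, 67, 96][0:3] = [-17, 63, -4]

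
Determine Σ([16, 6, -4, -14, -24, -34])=16 + 6 + (-4) + (-14) + (-24) + (-34)
= -54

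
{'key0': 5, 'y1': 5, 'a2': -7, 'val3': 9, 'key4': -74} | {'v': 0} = {'key0': 5, 'y1': 5, 'a2': -7, 'val3': 9, 'key4': -74, 'v': 0}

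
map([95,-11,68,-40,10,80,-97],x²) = [9025, 121, 4624, 1600, 100, 6400, 9409]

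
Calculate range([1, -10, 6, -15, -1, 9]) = 24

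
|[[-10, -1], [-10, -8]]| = 70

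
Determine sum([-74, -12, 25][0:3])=slice → [-74, -12, 25]
(-74) + (-12) + 25
= -61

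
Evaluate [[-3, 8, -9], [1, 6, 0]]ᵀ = [[-3, 1], [8, 6], [-9, 0]]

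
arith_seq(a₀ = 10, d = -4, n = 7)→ a_0 = 10 + 0*-4 = 10
a_1 = 10 + 1*-4 = 6
a_2 = 10 + 2*-4 = 2
...
= [10, 6, 2, -2, -6, -10, -14]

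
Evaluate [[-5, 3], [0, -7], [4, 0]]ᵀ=[[-5, 0, 4], [3, -7, 0]]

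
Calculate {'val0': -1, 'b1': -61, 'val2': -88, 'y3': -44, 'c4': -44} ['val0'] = -1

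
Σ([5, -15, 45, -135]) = -100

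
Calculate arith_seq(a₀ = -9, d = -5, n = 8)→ a_0 = -9 + 0*-5 = -9
a_1 = -9 + 1*-5 = -14
a_2 = -9 + 2*-5 = -19
...
= [-9, -14, -19, -24, -29, -34, -39, -44]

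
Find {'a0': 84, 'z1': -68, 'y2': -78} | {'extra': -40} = {'a0': 84, 'z1': -68, 'y2': -78, 'extra': -40}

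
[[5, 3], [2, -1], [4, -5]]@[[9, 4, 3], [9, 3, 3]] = C[0][0] = (5)*(9) + (3)*(9) = 72
C[0][1] = (5)*(4) + (3)*(3) = 29
C[0][2] = (5)*(3) + (3)*(3) = 24
C[1][0] = (2)*(9) + (-1)*(9) = 9
C[1][1] = (2)*(4) + (-1)*(3) = 5
C[1][2] = (2)*(3) + (-1)*(3) = 3
... (3 more cells)
= [[72, 29, 24], [9, 5, 3], [-9, 1, -3]]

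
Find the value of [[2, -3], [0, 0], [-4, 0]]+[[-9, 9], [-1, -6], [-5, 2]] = [[-7, 6], [-1, -6], [-9, 2]]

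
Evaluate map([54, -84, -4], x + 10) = [64, -74, 6]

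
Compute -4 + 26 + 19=41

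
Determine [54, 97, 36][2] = 36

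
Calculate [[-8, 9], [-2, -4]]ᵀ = [[-8, -2], [9, -4]]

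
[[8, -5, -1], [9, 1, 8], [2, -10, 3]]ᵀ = [[8, 9, 2], [-5, 1, -10], [-1, 8, 3]]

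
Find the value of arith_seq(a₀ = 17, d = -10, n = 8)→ [17, 7, -3, -13, -23, -33, -43, -53]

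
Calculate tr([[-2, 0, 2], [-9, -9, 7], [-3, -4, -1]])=diagonal: (-2) + (-9) + (-1)
= -12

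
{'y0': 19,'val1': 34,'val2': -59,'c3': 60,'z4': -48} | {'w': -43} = {'y0': 19, 'val1': 34, 'val2': -59, 'c3': 60, 'z4': -48, 'w': -43}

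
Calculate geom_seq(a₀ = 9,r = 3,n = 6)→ a_0 = 9*3^0 = 9
a_1 = 9*3^1 = 27
a_2 = 9*3^2 = 81
...
= [9, 27, 81, 243, 729, 2187]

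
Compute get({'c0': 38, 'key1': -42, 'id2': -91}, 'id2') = -91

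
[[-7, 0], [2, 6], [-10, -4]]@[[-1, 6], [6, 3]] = C[0][0] = (-7)*(-1) + (0)*(6) = 7
C[0][1] = (-7)*(6) + (0)*(3) = -42
C[1][0] = (2)*(-1) + (6)*(6) = 34
C[1][1] = (2)*(6) + (6)*(3) = 30
C[2][0] = (-10)*(-1) + (-4)*(6) = -14
C[2][1] = (-10)*(6) + (-4)*(3) = -72
= [[7, -42], [34, 30], [-14, -72]]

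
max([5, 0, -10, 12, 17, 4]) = 17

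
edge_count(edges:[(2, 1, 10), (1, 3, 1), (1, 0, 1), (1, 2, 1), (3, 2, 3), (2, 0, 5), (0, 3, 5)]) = 7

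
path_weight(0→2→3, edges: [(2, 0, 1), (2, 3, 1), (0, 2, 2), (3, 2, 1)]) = 3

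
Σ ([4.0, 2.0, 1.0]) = 4.0 + 2.0 + 1.0
= 7.0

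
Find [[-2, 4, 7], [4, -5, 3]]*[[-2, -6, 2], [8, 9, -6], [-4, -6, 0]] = [[8, 6, -28], [-60, -87, 38]]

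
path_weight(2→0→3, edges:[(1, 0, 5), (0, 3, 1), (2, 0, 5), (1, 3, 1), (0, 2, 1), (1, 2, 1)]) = w(2→0)=5 + w(0→3)=1
= 6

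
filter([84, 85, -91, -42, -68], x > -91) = keep x where x > -91: 84✓, 85✓, -91✗, -42✓, -68✓
= [84, 85, -42, -68]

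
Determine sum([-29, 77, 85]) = (-29) + 77 + 85
= 133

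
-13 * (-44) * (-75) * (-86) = 3689400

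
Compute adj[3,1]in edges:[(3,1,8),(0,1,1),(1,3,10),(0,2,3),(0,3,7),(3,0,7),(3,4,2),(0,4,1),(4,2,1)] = 8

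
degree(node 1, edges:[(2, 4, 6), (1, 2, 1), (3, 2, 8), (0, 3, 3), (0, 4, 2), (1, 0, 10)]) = incident: (1,2), (1,0)
= 2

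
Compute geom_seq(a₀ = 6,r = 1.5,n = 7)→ a_0 = 6*1.5^0 = 6.0
a_1 = 6*1.5^1 = 9.0
a_2 = 6*1.5^2 = 13.5
...
= [6.0, 9.0, 13.5, 20.25, 30.375, 45.5625, 68.34375]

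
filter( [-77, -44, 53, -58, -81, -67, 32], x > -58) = keep x where x > -58: -77✗, -44✓, 53✓, -58✗, -81✗, -67✗, 32✓
= [-44, 53, 32]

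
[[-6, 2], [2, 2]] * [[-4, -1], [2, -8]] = C[0][0] = (-6)*(-4) + (2)*(2) = 28
C[0][1] = (-6)*(-1) + (2)*(-8) = -10
C[1][0] = (2)*(-4) + (2)*(2) = -4
C[1][1] = (2)*(-1) + (2)*(-8) = -18
= [[28, -10], [-4, -18]]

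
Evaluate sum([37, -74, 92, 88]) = 143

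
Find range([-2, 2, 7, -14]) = 21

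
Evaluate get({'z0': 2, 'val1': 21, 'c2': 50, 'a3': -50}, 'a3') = -50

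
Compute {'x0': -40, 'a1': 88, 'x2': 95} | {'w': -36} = {'x0': -40, 'a1': 88, 'x2': 95, 'w': -36}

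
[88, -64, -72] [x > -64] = keep x where x > -64: 88✓, -64✗, -72✗
= [88]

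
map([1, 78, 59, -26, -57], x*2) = [2, 156, 118, -52, -114]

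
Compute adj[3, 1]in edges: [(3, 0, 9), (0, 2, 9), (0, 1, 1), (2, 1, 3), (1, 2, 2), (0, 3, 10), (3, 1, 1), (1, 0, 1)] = 1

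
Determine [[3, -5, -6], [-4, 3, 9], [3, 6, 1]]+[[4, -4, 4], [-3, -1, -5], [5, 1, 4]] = [[7, -9, -2], [-7, 2, 4], [8, 7, 5]]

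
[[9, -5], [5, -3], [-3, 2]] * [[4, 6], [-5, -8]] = C[0][0] = (9)*(4) + (-5)*(-5) = 61
C[0][1] = (9)*(6) + (-5)*(-8) = 94
C[1][0] = (5)*(4) + (-3)*(-5) = 35
C[1][1] = (5)*(6) + (-3)*(-8) = 54
C[2][0] = (-3)*(4) + (2)*(-5) = -22
C[2][1] = (-3)*(6) + (2)*(-8) = -34
= [[61, 94], [35, 54], [-22, -34]]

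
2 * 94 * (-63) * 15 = -177660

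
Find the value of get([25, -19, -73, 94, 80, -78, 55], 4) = 80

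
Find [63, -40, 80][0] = 63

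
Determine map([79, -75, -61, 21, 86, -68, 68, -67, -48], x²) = [6241, 5625, 3721, 441, 7396, 4624, 4624, 4489, 2304]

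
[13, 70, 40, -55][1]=70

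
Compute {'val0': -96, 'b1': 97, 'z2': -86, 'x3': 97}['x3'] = 97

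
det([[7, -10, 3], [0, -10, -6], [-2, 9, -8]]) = (1)*(7)*det([[-10, -6], [9, -8]]) + (-1)*(-10)*det([[0, -6], [-2, -8]]) + (1)*(3)*det([[0, -10], [-2, 9]])
= 938 + -120 + -60
= 758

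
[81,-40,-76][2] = -76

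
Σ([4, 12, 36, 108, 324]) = 484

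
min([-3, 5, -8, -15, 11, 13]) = -15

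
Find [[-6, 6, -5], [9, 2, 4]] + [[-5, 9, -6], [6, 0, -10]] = [[-11, 15, -11], [15, 2, -6]]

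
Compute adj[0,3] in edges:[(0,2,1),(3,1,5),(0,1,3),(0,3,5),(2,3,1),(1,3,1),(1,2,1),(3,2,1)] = 5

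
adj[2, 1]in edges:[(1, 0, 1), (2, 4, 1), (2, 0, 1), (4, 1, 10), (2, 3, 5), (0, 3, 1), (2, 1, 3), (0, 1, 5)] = 3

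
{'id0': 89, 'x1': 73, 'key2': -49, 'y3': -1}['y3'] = -1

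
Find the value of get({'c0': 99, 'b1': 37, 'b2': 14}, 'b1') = 37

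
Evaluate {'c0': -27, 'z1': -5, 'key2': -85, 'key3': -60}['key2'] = -85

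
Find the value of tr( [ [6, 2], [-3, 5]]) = diagonal: 6 + 5
= 11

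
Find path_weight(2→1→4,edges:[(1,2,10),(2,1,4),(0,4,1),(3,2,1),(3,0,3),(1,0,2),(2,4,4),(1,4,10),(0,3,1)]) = w(2→1)=4 + w(1→4)=10
= 14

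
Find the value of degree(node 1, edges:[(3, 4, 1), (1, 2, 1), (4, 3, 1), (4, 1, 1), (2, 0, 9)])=2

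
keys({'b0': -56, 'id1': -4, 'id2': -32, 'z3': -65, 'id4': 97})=['b0', 'id1', 'id2', 'z3', 'id4']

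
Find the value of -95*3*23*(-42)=275310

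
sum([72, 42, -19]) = 72 + 42 + (-19)
= 95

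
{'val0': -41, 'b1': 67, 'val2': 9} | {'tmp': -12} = {'val0': -41, 'b1': 67, 'val2': 9, 'tmp': -12}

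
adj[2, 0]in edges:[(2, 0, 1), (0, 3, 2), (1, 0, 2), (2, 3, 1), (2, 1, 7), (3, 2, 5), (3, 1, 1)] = 1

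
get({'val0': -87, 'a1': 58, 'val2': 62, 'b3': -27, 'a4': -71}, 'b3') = -27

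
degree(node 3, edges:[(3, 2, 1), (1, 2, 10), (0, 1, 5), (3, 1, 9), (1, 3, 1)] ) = 3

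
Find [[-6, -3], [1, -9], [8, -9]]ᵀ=[[-6, 1, 8], [-3, -9, -9]]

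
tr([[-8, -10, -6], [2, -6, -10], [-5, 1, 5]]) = -9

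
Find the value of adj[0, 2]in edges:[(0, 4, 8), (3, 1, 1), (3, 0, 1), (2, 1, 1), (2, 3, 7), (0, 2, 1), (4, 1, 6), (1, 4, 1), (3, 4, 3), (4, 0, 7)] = 1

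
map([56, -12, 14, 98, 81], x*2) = [112, -24, 28, 196, 162]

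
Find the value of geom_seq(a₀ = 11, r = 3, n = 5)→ a_0 = 11*3^0 = 11
a_1 = 11*3^1 = 33
a_2 = 11*3^2 = 99
...
= [11, 33, 99, 297, 891]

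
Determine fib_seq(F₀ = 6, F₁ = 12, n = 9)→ [6, 12, 18, 30, 48, 78, 126, 204, 330]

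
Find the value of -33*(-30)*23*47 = 1070190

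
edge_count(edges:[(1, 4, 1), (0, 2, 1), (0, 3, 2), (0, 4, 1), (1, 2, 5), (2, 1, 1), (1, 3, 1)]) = 7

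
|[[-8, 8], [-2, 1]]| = 8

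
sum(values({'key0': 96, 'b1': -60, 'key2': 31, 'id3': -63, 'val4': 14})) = 18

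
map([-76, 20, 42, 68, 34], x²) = [5776, 400, 1764, 4624, 1156]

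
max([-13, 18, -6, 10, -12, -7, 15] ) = 18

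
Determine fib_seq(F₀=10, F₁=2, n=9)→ [10, 2, 12, 14, 26, 40, 66, 106, 172]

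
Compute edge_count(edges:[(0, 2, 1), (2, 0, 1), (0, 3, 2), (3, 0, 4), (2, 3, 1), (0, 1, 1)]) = 6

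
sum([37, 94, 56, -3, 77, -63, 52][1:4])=147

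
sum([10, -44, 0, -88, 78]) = 10 + (-44) + 0 + (-88) + 78
= -44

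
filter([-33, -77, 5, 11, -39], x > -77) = [-33, 5, 11, -39]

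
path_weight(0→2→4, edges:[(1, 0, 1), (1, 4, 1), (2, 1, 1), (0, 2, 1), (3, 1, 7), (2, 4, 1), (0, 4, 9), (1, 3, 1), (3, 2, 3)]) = w(0→2)=1 + w(2→4)=1
= 2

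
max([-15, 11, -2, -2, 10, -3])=11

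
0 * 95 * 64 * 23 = 0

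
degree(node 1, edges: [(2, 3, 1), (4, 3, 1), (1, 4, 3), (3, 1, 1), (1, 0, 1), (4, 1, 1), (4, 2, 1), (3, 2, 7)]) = 4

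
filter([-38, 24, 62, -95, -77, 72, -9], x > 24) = keep x where x > 24: -38✗, 24✗, 62✓, -95✗, -77✗, 72✓, -9✗
= [62, 72]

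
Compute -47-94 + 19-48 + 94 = -76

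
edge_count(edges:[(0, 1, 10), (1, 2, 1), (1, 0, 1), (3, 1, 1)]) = 4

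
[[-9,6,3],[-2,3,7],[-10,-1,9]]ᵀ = [[-9, -2, -10], [6, 3, -1], [3, 7, 9]]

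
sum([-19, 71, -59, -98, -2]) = -107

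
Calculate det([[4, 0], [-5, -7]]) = -28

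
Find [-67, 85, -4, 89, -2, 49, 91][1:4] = [85, -4, 89]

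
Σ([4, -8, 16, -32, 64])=44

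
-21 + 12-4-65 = -78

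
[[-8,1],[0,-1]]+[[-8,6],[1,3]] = [[-16, 7], [1, 2]]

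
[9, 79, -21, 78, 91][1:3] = [79, -21]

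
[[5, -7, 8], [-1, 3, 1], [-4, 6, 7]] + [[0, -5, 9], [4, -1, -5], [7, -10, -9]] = [[5, -12, 17], [3, 2, -4], [3, -4, -2]]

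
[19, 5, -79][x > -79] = keep x where x > -79: 19✓, 5✓, -79✗
= [19, 5]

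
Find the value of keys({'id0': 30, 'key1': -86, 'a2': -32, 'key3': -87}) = ['id0', 'key1', 'a2', 'key3']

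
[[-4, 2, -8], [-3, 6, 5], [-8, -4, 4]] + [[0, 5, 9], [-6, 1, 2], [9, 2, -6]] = [[-4, 7, 1], [-9, 7, 7], [1, -2, -2]]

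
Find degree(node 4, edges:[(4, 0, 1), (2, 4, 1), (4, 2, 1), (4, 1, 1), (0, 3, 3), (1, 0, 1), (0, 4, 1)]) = 5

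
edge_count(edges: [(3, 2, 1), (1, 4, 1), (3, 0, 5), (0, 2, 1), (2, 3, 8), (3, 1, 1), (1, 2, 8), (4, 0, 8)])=8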